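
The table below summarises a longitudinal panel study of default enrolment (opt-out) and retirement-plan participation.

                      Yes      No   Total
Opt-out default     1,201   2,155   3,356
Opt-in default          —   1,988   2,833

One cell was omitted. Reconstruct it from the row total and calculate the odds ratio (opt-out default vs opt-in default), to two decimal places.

1.31

The missing cell is in the unexposed row: 2833 − 1988 = 845.
So a = 1201, b = 2155, c = 845, d = 1988.
OR = (a·d)/(b·c) = (1201 × 1988) / (2155 × 845) = 2387588 / 1820975 = 1.31116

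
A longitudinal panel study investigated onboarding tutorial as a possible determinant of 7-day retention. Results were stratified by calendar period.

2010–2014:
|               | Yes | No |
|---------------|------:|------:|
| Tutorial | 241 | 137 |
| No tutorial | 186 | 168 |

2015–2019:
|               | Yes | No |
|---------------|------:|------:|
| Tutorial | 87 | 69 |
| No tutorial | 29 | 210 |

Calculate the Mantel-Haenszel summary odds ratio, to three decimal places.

2.547

OR_MH = Σ(aᵢdᵢ/nᵢ) / Σ(bᵢcᵢ/nᵢ), where nᵢ is the stratum total.
Stratum 1 (2010–2014): n = 732; a·d/n = 241·168/732 = 55.3115; b·c/n = 137·186/732 = 34.8115
Stratum 2 (2015–2019): n = 395; a·d/n = 87·210/395 = 46.2532; b·c/n = 69·29/395 = 5.0658
OR_MH = (55.3115 + 46.2532) / (34.8115 + 5.0658) = 101.5646 / 39.8773 = 2.54693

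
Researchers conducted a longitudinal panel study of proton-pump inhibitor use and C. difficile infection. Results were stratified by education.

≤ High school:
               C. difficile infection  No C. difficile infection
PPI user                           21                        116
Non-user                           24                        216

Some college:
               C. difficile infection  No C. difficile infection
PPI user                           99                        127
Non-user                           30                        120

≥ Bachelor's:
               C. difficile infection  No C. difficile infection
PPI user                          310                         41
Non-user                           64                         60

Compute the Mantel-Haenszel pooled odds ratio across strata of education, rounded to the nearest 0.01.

3.59

OR_MH = Σ(aᵢdᵢ/nᵢ) / Σ(bᵢcᵢ/nᵢ), where nᵢ is the stratum total.
Stratum 1 (≤ High school): n = 377; a·d/n = 21·216/377 = 12.0318; b·c/n = 116·24/377 = 7.3846
Stratum 2 (Some college): n = 376; a·d/n = 99·120/376 = 31.5957; b·c/n = 127·30/376 = 10.1330
Stratum 3 (≥ Bachelor's): n = 475; a·d/n = 310·60/475 = 39.1579; b·c/n = 41·64/475 = 5.5242
OR_MH = (12.0318 + 31.5957 + 39.1579) / (7.3846 + 10.1330 + 5.5242) = 82.7855 / 23.0418 = 3.59284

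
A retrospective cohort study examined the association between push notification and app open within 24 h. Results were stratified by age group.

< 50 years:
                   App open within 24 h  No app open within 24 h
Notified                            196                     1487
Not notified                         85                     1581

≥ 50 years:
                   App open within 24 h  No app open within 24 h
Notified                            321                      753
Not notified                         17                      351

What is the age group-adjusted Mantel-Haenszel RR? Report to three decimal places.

3.240

RR_MH = Σ(aᵢ·n₀ᵢ/nᵢ) / Σ(cᵢ·n₁ᵢ/nᵢ), with n₁ᵢ = aᵢ+bᵢ (exposed), n₀ᵢ = cᵢ+dᵢ (unexposed), nᵢ = n₁ᵢ+n₀ᵢ.
Stratum 1 (< 50 years): n₁ = 1683, n₀ = 1666, n = 3349; a·n₀/n = 196·1666/3349 = 97.5025; c·n₁/n = 85·1683/3349 = 42.7157
Stratum 2 (≥ 50 years): n₁ = 1074, n₀ = 368, n = 1442; a·n₀/n = 321·368/1442 = 81.9196; c·n₁/n = 17·1074/1442 = 12.6616
RR_MH = (97.5025 + 81.9196) / (42.7157 + 12.6616) = 179.4221 / 55.3773 = 3.23999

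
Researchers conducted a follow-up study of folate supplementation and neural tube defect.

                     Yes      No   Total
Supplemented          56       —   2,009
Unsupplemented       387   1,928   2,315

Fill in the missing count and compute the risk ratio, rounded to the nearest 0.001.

0.167

The missing cell is in the exposed row: 2009 − 56 = 1953.
So a = 56, b = 1953, c = 387, d = 1928.
RR = [a/(a+b)] / [c/(c+d)] = (56/2009) / (387/2315) = 0.02787/0.16717 = 0.16674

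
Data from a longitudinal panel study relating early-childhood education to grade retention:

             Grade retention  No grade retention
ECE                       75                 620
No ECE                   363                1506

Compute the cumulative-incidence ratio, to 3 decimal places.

Cells: a = 75, b = 620, c = 363, d = 1506.
Risk in exposed = 75/695 = 0.10791; risk in unexposed = 363/1869 = 0.19422.
RR = 0.10791 / 0.19422 = 0.55562
The risk is 44% lower among the exposed than among the unexposed.

0.556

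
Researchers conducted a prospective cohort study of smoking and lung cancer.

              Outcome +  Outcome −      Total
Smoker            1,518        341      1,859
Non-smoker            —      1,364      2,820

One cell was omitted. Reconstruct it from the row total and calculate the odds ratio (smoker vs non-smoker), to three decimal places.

4.170

The missing cell is in the unexposed row: 2820 − 1364 = 1456.
So a = 1518, b = 341, c = 1456, d = 1364.
OR = (a·d)/(b·c) = (1518 × 1364) / (341 × 1456) = 2070552 / 496496 = 4.17033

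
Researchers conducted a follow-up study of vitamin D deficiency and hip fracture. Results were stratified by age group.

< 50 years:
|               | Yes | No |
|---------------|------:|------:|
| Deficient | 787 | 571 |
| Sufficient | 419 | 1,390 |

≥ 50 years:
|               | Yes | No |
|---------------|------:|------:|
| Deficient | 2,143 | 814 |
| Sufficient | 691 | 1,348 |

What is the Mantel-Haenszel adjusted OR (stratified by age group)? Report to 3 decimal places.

4.910

OR_MH = Σ(aᵢdᵢ/nᵢ) / Σ(bᵢcᵢ/nᵢ), where nᵢ is the stratum total.
Stratum 1 (< 50 years): n = 3167; a·d/n = 787·1390/3167 = 345.4152; b·c/n = 571·419/3167 = 75.5444
Stratum 2 (≥ 50 years): n = 4996; a·d/n = 2143·1348/4996 = 578.2154; b·c/n = 814·691/4996 = 112.5849
OR_MH = (345.4152 + 578.2154) / (75.5444 + 112.5849) = 923.6306 / 188.1292 = 4.90955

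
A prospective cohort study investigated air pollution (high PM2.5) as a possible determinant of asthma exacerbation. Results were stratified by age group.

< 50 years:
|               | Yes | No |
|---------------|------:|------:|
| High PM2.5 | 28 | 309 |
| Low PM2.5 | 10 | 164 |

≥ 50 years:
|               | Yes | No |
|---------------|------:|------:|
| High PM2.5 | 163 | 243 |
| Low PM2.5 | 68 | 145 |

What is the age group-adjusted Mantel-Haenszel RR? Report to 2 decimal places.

1.28

RR_MH = Σ(aᵢ·n₀ᵢ/nᵢ) / Σ(cᵢ·n₁ᵢ/nᵢ), with n₁ᵢ = aᵢ+bᵢ (exposed), n₀ᵢ = cᵢ+dᵢ (unexposed), nᵢ = n₁ᵢ+n₀ᵢ.
Stratum 1 (< 50 years): n₁ = 337, n₀ = 174, n = 511; a·n₀/n = 28·174/511 = 9.5342; c·n₁/n = 10·337/511 = 6.5949
Stratum 2 (≥ 50 years): n₁ = 406, n₀ = 213, n = 619; a·n₀/n = 163·213/619 = 56.0889; c·n₁/n = 68·406/619 = 44.6010
RR_MH = (9.5342 + 56.0889) / (6.5949 + 44.6010) = 65.6231 / 51.1959 = 1.28180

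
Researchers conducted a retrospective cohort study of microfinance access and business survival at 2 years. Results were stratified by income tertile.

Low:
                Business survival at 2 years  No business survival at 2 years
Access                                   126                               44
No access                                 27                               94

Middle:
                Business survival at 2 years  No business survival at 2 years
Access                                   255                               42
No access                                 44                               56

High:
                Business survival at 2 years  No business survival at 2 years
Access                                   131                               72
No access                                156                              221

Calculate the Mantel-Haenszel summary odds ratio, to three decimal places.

4.504

OR_MH = Σ(aᵢdᵢ/nᵢ) / Σ(bᵢcᵢ/nᵢ), where nᵢ is the stratum total.
Stratum 1 (Low): n = 291; a·d/n = 126·94/291 = 40.7010; b·c/n = 44·27/291 = 4.0825
Stratum 2 (Middle): n = 397; a·d/n = 255·56/397 = 35.9698; b·c/n = 42·44/397 = 4.6549
Stratum 3 (High): n = 580; a·d/n = 131·221/580 = 49.9155; b·c/n = 72·156/580 = 19.3655
OR_MH = (40.7010 + 35.9698 + 49.9155) / (4.0825 + 4.6549 + 19.3655) = 126.5863 / 28.1029 = 4.50439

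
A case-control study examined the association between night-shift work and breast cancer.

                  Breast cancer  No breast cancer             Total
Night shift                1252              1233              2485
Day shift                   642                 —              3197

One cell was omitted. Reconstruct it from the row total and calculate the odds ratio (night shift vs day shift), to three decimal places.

The missing cell is in the unexposed row: 3197 − 642 = 2555.
So a = 1252, b = 1233, c = 642, d = 2555.
OR = (a·d)/(b·c) = (1252 × 2555) / (1233 × 642) = 3198860 / 791586 = 4.04108

4.041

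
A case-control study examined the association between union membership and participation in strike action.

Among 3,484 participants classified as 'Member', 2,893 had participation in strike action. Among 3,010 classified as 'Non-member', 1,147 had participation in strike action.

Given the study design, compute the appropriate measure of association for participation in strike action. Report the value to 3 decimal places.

From the description: a = 2893, b = 591, c = 1147, d = 1863.
This is a case-control study: participants were sampled on outcome status, so risks in the source population cannot be estimated directly — relative risk is not valid here. The odds ratio is the appropriate measure.
OR = (a·d)/(b·c) = (2893 × 1863) / (591 × 1147) = 5389659 / 677877 = 7.95079

7.951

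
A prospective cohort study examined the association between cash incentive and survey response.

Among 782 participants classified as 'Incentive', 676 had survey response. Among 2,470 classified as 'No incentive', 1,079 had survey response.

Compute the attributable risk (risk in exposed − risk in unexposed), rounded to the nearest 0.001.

0.428

From the description: a = 676, b = 106, c = 1079, d = 1391.
Risk in exposed = 676/782 = 0.864450; risk in unexposed = 1079/2470 = 0.436842.
Risk difference = 0.864450 − 0.436842 = 0.427608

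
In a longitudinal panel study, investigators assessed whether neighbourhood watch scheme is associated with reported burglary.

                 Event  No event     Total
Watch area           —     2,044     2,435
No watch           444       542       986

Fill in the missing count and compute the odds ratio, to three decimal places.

The missing cell is in the exposed row: 2435 − 2044 = 391.
So a = 391, b = 2044, c = 444, d = 542.
OR = (a·d)/(b·c) = (391 × 542) / (2044 × 444) = 211922 / 907536 = 0.23351

0.234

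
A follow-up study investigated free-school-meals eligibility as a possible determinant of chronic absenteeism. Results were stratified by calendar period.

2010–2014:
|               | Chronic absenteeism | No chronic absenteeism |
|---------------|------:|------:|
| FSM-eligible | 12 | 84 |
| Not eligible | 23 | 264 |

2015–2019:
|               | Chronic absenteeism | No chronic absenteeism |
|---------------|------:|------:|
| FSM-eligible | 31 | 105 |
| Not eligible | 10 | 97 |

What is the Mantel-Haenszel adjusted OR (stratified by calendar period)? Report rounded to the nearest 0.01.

OR_MH = Σ(aᵢdᵢ/nᵢ) / Σ(bᵢcᵢ/nᵢ), where nᵢ is the stratum total.
Stratum 1 (2010–2014): n = 383; a·d/n = 12·264/383 = 8.2715; b·c/n = 84·23/383 = 5.0444
Stratum 2 (2015–2019): n = 243; a·d/n = 31·97/243 = 12.3745; b·c/n = 105·10/243 = 4.3210
OR_MH = (8.2715 + 12.3745) / (5.0444 + 4.3210) = 20.6460 / 9.3654 = 2.20451

2.20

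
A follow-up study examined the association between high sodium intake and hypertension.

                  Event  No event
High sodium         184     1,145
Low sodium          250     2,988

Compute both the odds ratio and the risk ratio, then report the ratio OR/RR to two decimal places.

1.07

Cells: a = 184, b = 1145, c = 250, d = 2988.
OR = (184·2988)/(1145·250) = 549792/286250 = 1.92067
Risk in exposed = 184/1329 = 0.13845; risk in unexposed = 250/3238 = 0.07721; RR = 1.79320
OR/RR = 1.92067 / 1.79320 = 1.07108
The outcome is not rare, so the OR lies further from 1 than the RR.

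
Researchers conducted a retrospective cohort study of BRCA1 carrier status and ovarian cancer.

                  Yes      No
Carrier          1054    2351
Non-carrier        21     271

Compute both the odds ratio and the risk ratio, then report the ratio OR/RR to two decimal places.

Cells: a = 1054, b = 2351, c = 21, d = 271.
OR = (1054·271)/(2351·21) = 285634/49371 = 5.78546
Risk in exposed = 1054/3405 = 0.30954; risk in unexposed = 21/292 = 0.07192; RR = 4.30415
OR/RR = 5.78546 / 4.30415 = 1.34416
The outcome is not rare, so the OR lies further from 1 than the RR.

1.34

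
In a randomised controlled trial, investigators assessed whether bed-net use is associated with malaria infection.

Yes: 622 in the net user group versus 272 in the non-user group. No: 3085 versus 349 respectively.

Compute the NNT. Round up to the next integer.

Risk in treated group = 622/3707 = 0.16779; risk in control = 272/621 = 0.43800.
Absolute risk reduction = 0.43800 − 0.16779 = 0.27021
NNT = 1 / ARR = 1 / 0.27021 = 3.701 → round up → 4

4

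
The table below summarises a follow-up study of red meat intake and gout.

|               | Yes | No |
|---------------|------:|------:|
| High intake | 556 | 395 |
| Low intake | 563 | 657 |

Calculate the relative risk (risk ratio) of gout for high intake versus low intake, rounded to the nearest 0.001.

1.267

Cells: a = 556, b = 395, c = 563, d = 657.
Risk in exposed = 556/951 = 0.58465; risk in unexposed = 563/1220 = 0.46148.
RR = 0.58465 / 0.46148 = 1.26691
The risk among the exposed is 1.27 times that among the unexposed.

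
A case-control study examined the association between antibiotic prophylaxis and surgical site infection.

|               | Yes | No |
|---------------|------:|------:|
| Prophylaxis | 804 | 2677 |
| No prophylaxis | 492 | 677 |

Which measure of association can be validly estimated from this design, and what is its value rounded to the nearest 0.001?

Cells: a = 804, b = 2677, c = 492, d = 677.
This is a case-control study: participants were sampled on outcome status, so risks in the source population cannot be estimated directly — relative risk is not valid here. The odds ratio is the appropriate measure.
OR = (a·d)/(b·c) = (804 × 677) / (2677 × 492) = 544308 / 1317084 = 0.41327

0.413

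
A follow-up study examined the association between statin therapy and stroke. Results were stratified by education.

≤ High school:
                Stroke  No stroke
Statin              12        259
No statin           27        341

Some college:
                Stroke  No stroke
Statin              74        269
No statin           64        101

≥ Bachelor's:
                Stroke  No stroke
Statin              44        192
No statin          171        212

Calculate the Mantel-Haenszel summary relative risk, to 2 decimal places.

0.49

RR_MH = Σ(aᵢ·n₀ᵢ/nᵢ) / Σ(cᵢ·n₁ᵢ/nᵢ), with n₁ᵢ = aᵢ+bᵢ (exposed), n₀ᵢ = cᵢ+dᵢ (unexposed), nᵢ = n₁ᵢ+n₀ᵢ.
Stratum 1 (≤ High school): n₁ = 271, n₀ = 368, n = 639; a·n₀/n = 12·368/639 = 6.9108; c·n₁/n = 27·271/639 = 11.4507
Stratum 2 (Some college): n₁ = 343, n₀ = 165, n = 508; a·n₀/n = 74·165/508 = 24.0354; c·n₁/n = 64·343/508 = 43.2126
Stratum 3 (≥ Bachelor's): n₁ = 236, n₀ = 383, n = 619; a·n₀/n = 44·383/619 = 27.2246; c·n₁/n = 171·236/619 = 65.1955
RR_MH = (6.9108 + 24.0354 + 27.2246) / (11.4507 + 43.2126 + 65.1955) = 58.1708 / 119.8588 = 0.48533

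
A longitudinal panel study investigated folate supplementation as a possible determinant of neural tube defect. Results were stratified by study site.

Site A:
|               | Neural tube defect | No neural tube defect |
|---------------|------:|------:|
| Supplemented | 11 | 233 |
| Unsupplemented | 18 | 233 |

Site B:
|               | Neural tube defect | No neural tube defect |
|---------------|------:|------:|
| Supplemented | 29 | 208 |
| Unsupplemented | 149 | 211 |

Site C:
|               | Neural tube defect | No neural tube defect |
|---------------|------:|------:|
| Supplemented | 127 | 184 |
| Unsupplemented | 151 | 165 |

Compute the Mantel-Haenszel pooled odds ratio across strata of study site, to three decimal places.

0.467

OR_MH = Σ(aᵢdᵢ/nᵢ) / Σ(bᵢcᵢ/nᵢ), where nᵢ is the stratum total.
Stratum 1 (Site A): n = 495; a·d/n = 11·233/495 = 5.1778; b·c/n = 233·18/495 = 8.4727
Stratum 2 (Site B): n = 597; a·d/n = 29·211/597 = 10.2496; b·c/n = 208·149/597 = 51.9129
Stratum 3 (Site C): n = 627; a·d/n = 127·165/627 = 33.4211; b·c/n = 184·151/627 = 44.3126
OR_MH = (5.1778 + 10.2496 + 33.4211) / (8.4727 + 51.9129 + 44.3126) = 48.8484 / 104.6982 = 0.46656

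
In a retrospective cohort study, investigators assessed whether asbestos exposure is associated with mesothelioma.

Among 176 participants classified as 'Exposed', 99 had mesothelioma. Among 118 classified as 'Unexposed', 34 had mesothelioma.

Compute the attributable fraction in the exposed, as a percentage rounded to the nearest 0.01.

48.78

From the description: a = 99, b = 77, c = 34, d = 84.
Risk in exposed = 99/176 = 0.56250; risk in unexposed = 34/118 = 0.28814.
RR = 0.56250/0.28814 = 1.95221
AR% = (RR − 1)/RR × 100 = (1.95221 − 1)/1.95221 × 100 = 48.7759%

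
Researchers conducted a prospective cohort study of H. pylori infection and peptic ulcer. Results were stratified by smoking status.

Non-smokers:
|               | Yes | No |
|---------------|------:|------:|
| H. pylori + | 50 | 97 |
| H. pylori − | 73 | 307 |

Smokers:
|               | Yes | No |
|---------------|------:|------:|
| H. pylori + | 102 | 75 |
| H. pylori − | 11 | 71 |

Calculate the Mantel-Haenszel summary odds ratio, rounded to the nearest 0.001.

3.435

OR_MH = Σ(aᵢdᵢ/nᵢ) / Σ(bᵢcᵢ/nᵢ), where nᵢ is the stratum total.
Stratum 1 (Non-smokers): n = 527; a·d/n = 50·307/527 = 29.1271; b·c/n = 97·73/527 = 13.4364
Stratum 2 (Smokers): n = 259; a·d/n = 102·71/259 = 27.9614; b·c/n = 75·11/259 = 3.1853
OR_MH = (29.1271 + 27.9614) / (13.4364 + 3.1853) = 57.0885 / 16.6218 = 3.43457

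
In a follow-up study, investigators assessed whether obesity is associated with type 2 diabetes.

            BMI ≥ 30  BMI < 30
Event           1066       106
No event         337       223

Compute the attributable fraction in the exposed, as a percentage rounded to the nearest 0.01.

Reading the table with exposure as columns: a = 1066 (BMI ≥ 30, case), b = 337 (BMI ≥ 30, non-case), c = 106 (BMI < 30, case), d = 223.
Risk in exposed = 1066/1403 = 0.75980; risk in unexposed = 106/329 = 0.32219.
RR = 0.75980/0.32219 = 2.35825
AR% = (RR − 1)/RR × 100 = (2.35825 − 1)/2.35825 × 100 = 57.5956%

57.60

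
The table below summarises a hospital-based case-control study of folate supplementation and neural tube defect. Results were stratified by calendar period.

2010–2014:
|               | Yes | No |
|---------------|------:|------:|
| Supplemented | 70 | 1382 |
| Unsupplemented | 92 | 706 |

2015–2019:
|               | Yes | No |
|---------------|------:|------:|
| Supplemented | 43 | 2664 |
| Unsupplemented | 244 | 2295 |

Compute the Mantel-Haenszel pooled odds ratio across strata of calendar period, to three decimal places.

0.226

OR_MH = Σ(aᵢdᵢ/nᵢ) / Σ(bᵢcᵢ/nᵢ), where nᵢ is the stratum total.
Stratum 1 (2010–2014): n = 2250; a·d/n = 70·706/2250 = 21.9644; b·c/n = 1382·92/2250 = 56.5084
Stratum 2 (2015–2019): n = 5246; a·d/n = 43·2295/5246 = 18.8115; b·c/n = 2664·244/5246 = 123.9070
OR_MH = (21.9644 + 18.8115) / (56.5084 + 123.9070) = 40.7759 / 180.4154 = 0.22601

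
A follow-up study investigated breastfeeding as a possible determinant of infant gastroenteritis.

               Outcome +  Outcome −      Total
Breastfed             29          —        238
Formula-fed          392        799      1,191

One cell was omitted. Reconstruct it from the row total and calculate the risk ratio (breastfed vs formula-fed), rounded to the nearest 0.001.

0.370

The missing cell is in the exposed row: 238 − 29 = 209.
So a = 29, b = 209, c = 392, d = 799.
RR = [a/(a+b)] / [c/(c+d)] = (29/238) / (392/1191) = 0.12185/0.32914 = 0.37021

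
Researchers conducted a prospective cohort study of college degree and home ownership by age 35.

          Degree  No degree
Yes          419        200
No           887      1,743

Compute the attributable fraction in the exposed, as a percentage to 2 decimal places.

Reading the table with exposure as columns: a = 419 (Degree, case), b = 887 (Degree, non-case), c = 200 (No degree, case), d = 1743.
Risk in exposed = 419/1306 = 0.32083; risk in unexposed = 200/1943 = 0.10293.
RR = 0.32083/0.10293 = 3.11683
AR% = (RR − 1)/RR × 100 = (3.11683 − 1)/3.11683 × 100 = 67.9162%

67.92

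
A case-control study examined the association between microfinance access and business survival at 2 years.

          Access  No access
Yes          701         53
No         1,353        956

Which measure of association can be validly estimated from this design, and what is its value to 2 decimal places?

9.35

Reading the table with exposure as columns: a = 701 (Access, case), b = 1353 (Access, non-case), c = 53 (No access, case), d = 956.
This is a case-control study: participants were sampled on outcome status, so risks in the source population cannot be estimated directly — relative risk is not valid here. The odds ratio is the appropriate measure.
OR = (a·d)/(b·c) = (701 × 956) / (1353 × 53) = 670156 / 71709 = 9.34549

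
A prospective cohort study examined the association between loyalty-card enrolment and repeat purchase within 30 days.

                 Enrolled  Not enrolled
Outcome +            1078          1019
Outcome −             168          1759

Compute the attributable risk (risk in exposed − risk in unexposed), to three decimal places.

0.498

Reading the table with exposure as columns: a = 1078 (Enrolled, case), b = 168 (Enrolled, non-case), c = 1019 (Not enrolled, case), d = 1759.
Risk in exposed = 1078/1246 = 0.865169; risk in unexposed = 1019/2778 = 0.366811.
Risk difference = 0.865169 − 0.366811 = 0.498358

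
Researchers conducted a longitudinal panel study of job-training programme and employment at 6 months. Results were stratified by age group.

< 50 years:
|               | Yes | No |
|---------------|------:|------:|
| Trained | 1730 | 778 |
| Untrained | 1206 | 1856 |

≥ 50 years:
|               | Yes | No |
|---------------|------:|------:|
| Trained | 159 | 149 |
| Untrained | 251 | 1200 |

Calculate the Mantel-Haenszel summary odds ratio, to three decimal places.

OR_MH = Σ(aᵢdᵢ/nᵢ) / Σ(bᵢcᵢ/nᵢ), where nᵢ is the stratum total.
Stratum 1 (< 50 years): n = 5570; a·d/n = 1730·1856/5570 = 576.4596; b·c/n = 778·1206/5570 = 168.4503
Stratum 2 (≥ 50 years): n = 1759; a·d/n = 159·1200/1759 = 108.4707; b·c/n = 149·251/1759 = 21.2615
OR_MH = (576.4596 + 108.4707) / (168.4503 + 21.2615) = 684.9303 / 189.7118 = 3.61037

3.610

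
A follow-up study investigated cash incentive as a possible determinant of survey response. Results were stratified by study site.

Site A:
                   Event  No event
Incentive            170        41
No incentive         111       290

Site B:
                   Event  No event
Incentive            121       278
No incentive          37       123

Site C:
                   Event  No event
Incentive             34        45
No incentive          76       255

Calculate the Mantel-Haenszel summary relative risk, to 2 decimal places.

2.19

RR_MH = Σ(aᵢ·n₀ᵢ/nᵢ) / Σ(cᵢ·n₁ᵢ/nᵢ), with n₁ᵢ = aᵢ+bᵢ (exposed), n₀ᵢ = cᵢ+dᵢ (unexposed), nᵢ = n₁ᵢ+n₀ᵢ.
Stratum 1 (Site A): n₁ = 211, n₀ = 401, n = 612; a·n₀/n = 170·401/612 = 111.3889; c·n₁/n = 111·211/612 = 38.2696
Stratum 2 (Site B): n₁ = 399, n₀ = 160, n = 559; a·n₀/n = 121·160/559 = 34.6333; c·n₁/n = 37·399/559 = 26.4097
Stratum 3 (Site C): n₁ = 79, n₀ = 331, n = 410; a·n₀/n = 34·331/410 = 27.4488; c·n₁/n = 76·79/410 = 14.6439
RR_MH = (111.3889 + 34.6333 + 27.4488) / (38.2696 + 26.4097 + 14.6439) = 173.4709 / 79.3232 = 2.18689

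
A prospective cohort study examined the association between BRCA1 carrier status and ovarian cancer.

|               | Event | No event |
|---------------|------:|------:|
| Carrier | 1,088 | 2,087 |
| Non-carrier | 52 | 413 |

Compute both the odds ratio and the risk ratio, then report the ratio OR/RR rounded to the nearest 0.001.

1.351

Cells: a = 1088, b = 2087, c = 52, d = 413.
OR = (1088·413)/(2087·52) = 449344/108524 = 4.14050
Risk in exposed = 1088/3175 = 0.34268; risk in unexposed = 52/465 = 0.11183; RR = 3.06432
OR/RR = 4.14050 / 3.06432 = 1.35120
The outcome is not rare, so the OR lies further from 1 than the RR.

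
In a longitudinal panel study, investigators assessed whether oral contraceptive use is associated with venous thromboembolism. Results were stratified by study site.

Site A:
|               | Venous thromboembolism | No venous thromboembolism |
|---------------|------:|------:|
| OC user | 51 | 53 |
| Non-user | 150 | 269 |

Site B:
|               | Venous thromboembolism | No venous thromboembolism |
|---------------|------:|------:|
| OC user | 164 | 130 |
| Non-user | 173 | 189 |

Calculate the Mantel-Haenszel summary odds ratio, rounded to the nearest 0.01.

OR_MH = Σ(aᵢdᵢ/nᵢ) / Σ(bᵢcᵢ/nᵢ), where nᵢ is the stratum total.
Stratum 1 (Site A): n = 523; a·d/n = 51·269/523 = 26.2314; b·c/n = 53·150/523 = 15.2008
Stratum 2 (Site B): n = 656; a·d/n = 164·189/656 = 47.2500; b·c/n = 130·173/656 = 34.2835
OR_MH = (26.2314 + 47.2500) / (15.2008 + 34.2835) = 73.4814 / 49.4843 = 1.48494

1.48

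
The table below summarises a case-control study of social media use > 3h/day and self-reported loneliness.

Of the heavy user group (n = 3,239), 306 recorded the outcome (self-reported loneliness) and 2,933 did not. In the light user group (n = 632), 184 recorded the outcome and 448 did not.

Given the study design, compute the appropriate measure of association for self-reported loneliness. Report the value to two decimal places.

0.25

From the description: a = 306, b = 2933, c = 184, d = 448.
This is a case-control study: participants were sampled on outcome status, so risks in the source population cannot be estimated directly — relative risk is not valid here. The odds ratio is the appropriate measure.
OR = (a·d)/(b·c) = (306 × 448) / (2933 × 184) = 137088 / 539672 = 0.25402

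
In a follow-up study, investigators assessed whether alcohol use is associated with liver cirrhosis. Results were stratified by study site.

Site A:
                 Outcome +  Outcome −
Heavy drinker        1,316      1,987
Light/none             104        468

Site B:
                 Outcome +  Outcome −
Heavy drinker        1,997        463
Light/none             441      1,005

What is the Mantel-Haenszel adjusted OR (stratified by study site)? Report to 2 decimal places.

6.37

OR_MH = Σ(aᵢdᵢ/nᵢ) / Σ(bᵢcᵢ/nᵢ), where nᵢ is the stratum total.
Stratum 1 (Site A): n = 3875; a·d/n = 1316·468/3875 = 158.9388; b·c/n = 1987·104/3875 = 53.3285
Stratum 2 (Site B): n = 3906; a·d/n = 1997·1005/3906 = 513.8210; b·c/n = 463·441/3906 = 52.2742
OR_MH = (158.9388 + 513.8210) / (53.3285 + 52.2742) = 672.7599 / 105.6027 = 6.37067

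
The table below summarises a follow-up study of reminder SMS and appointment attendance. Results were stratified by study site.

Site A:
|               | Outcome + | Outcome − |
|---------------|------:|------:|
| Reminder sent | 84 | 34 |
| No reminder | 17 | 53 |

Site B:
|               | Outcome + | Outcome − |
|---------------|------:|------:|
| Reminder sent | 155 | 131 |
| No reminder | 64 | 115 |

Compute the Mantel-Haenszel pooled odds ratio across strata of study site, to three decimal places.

2.938

OR_MH = Σ(aᵢdᵢ/nᵢ) / Σ(bᵢcᵢ/nᵢ), where nᵢ is the stratum total.
Stratum 1 (Site A): n = 188; a·d/n = 84·53/188 = 23.6809; b·c/n = 34·17/188 = 3.0745
Stratum 2 (Site B): n = 465; a·d/n = 155·115/465 = 38.3333; b·c/n = 131·64/465 = 18.0301
OR_MH = (23.6809 + 38.3333) / (3.0745 + 18.0301) = 62.0142 / 21.1046 = 2.93842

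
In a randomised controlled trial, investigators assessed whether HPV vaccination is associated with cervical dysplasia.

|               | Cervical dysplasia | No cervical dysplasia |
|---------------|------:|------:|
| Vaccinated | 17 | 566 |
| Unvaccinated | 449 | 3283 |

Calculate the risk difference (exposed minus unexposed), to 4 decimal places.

-0.0912

Cells: a = 17, b = 566, c = 449, d = 3283.
Risk in exposed = 17/583 = 0.029160; risk in unexposed = 449/3732 = 0.120311.
Risk difference = 0.029160 − 0.120311 = -0.091151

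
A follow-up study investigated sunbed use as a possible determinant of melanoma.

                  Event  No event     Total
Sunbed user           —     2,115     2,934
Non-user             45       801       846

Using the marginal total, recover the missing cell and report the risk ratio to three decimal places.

5.248

The missing cell is in the exposed row: 2934 − 2115 = 819.
So a = 819, b = 2115, c = 45, d = 801.
RR = [a/(a+b)] / [c/(c+d)] = (819/2934) / (45/846) = 0.27914/0.05319 = 5.24785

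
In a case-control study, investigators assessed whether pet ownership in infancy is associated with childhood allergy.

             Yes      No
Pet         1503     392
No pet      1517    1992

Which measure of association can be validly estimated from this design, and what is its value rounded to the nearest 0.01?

Cells: a = 1503, b = 392, c = 1517, d = 1992.
This is a case-control study: participants were sampled on outcome status, so risks in the source population cannot be estimated directly — relative risk is not valid here. The odds ratio is the appropriate measure.
OR = (a·d)/(b·c) = (1503 × 1992) / (392 × 1517) = 2993976 / 594664 = 5.03474

5.03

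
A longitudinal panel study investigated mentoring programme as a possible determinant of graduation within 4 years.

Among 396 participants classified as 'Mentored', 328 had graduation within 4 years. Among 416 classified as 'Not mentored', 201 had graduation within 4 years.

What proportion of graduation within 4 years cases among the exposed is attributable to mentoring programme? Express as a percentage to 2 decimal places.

41.67

From the description: a = 328, b = 68, c = 201, d = 215.
Risk in exposed = 328/396 = 0.82828; risk in unexposed = 201/416 = 0.48317.
RR = 0.82828/0.48317 = 1.71426
AR% = (RR − 1)/RR × 100 = (1.71426 − 1)/1.71426 × 100 = 41.6657%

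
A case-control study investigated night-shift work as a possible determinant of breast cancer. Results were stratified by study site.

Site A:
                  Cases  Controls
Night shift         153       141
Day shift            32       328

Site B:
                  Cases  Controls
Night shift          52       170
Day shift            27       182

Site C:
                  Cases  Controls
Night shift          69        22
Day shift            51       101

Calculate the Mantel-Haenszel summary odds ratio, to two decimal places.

5.75

OR_MH = Σ(aᵢdᵢ/nᵢ) / Σ(bᵢcᵢ/nᵢ), where nᵢ is the stratum total.
Stratum 1 (Site A): n = 654; a·d/n = 153·328/654 = 76.7339; b·c/n = 141·32/654 = 6.8991
Stratum 2 (Site B): n = 431; a·d/n = 52·182/431 = 21.9582; b·c/n = 170·27/431 = 10.6497
Stratum 3 (Site C): n = 243; a·d/n = 69·101/243 = 28.6790; b·c/n = 22·51/243 = 4.6173
OR_MH = (76.7339 + 21.9582 + 28.6790) / (6.8991 + 10.6497 + 4.6173) = 127.3712 / 22.1660 = 5.74624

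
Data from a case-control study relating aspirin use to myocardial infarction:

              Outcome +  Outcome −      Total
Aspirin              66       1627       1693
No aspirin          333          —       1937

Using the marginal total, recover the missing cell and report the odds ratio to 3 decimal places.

The missing cell is in the unexposed row: 1937 − 333 = 1604.
So a = 66, b = 1627, c = 333, d = 1604.
OR = (a·d)/(b·c) = (66 × 1604) / (1627 × 333) = 105864 / 541791 = 0.19540

0.195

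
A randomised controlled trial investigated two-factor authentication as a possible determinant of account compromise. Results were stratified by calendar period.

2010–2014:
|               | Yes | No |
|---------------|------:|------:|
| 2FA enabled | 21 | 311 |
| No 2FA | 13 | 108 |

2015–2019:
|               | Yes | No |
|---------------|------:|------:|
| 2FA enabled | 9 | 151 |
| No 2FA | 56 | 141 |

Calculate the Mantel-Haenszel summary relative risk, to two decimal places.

0.31

RR_MH = Σ(aᵢ·n₀ᵢ/nᵢ) / Σ(cᵢ·n₁ᵢ/nᵢ), with n₁ᵢ = aᵢ+bᵢ (exposed), n₀ᵢ = cᵢ+dᵢ (unexposed), nᵢ = n₁ᵢ+n₀ᵢ.
Stratum 1 (2010–2014): n₁ = 332, n₀ = 121, n = 453; a·n₀/n = 21·121/453 = 5.6093; c·n₁/n = 13·332/453 = 9.5276
Stratum 2 (2015–2019): n₁ = 160, n₀ = 197, n = 357; a·n₀/n = 9·197/357 = 4.9664; c·n₁/n = 56·160/357 = 25.0980
RR_MH = (5.6093 + 4.9664) / (9.5276 + 25.0980) = 10.5757 / 34.6256 = 0.30543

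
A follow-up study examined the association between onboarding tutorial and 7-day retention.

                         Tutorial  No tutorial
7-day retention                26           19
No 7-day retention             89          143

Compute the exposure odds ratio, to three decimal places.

Reading the table with exposure as columns: a = 26 (Tutorial, case), b = 89 (Tutorial, non-case), c = 19 (No tutorial, case), d = 143.
OR = (a·d)/(b·c) = (26 × 143) / (89 × 19) = 3718 / 1691 = 2.19870
The odds of 7-day retention are about 2.20 times as high in the tutorial group.

2.199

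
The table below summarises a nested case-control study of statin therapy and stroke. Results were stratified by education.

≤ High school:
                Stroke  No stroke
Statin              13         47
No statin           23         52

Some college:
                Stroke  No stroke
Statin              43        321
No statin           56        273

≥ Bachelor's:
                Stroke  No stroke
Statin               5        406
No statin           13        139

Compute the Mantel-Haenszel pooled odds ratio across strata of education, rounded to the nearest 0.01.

0.54

OR_MH = Σ(aᵢdᵢ/nᵢ) / Σ(bᵢcᵢ/nᵢ), where nᵢ is the stratum total.
Stratum 1 (≤ High school): n = 135; a·d/n = 13·52/135 = 5.0074; b·c/n = 47·23/135 = 8.0074
Stratum 2 (Some college): n = 693; a·d/n = 43·273/693 = 16.9394; b·c/n = 321·56/693 = 25.9394
Stratum 3 (≥ Bachelor's): n = 563; a·d/n = 5·139/563 = 1.2345; b·c/n = 406·13/563 = 9.3748
OR_MH = (5.0074 + 16.9394 + 1.2345) / (8.0074 + 25.9394 + 9.3748) = 23.1813 / 43.3216 = 0.53510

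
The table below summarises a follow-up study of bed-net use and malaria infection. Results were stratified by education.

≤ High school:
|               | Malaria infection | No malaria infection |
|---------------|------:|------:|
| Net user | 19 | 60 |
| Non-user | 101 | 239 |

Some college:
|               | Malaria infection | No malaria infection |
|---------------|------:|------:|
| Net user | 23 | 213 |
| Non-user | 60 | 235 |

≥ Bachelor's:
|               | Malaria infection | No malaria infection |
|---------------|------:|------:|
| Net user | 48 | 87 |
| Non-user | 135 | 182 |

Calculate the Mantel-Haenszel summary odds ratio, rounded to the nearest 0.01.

0.63

OR_MH = Σ(aᵢdᵢ/nᵢ) / Σ(bᵢcᵢ/nᵢ), where nᵢ is the stratum total.
Stratum 1 (≤ High school): n = 419; a·d/n = 19·239/419 = 10.8377; b·c/n = 60·101/419 = 14.4630
Stratum 2 (Some college): n = 531; a·d/n = 23·235/531 = 10.1789; b·c/n = 213·60/531 = 24.0678
Stratum 3 (≥ Bachelor's): n = 452; a·d/n = 48·182/452 = 19.3274; b·c/n = 87·135/452 = 25.9845
OR_MH = (10.8377 + 10.1789 + 19.3274) / (14.4630 + 24.0678 + 25.9845) = 40.3441 / 64.5153 = 0.62534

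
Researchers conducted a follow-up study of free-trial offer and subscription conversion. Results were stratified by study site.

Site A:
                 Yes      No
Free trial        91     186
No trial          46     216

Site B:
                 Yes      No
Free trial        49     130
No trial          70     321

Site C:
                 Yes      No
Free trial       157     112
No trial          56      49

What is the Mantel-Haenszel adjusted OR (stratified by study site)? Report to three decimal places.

OR_MH = Σ(aᵢdᵢ/nᵢ) / Σ(bᵢcᵢ/nᵢ), where nᵢ is the stratum total.
Stratum 1 (Site A): n = 539; a·d/n = 91·216/539 = 36.4675; b·c/n = 186·46/539 = 15.8738
Stratum 2 (Site B): n = 570; a·d/n = 49·321/570 = 27.5947; b·c/n = 130·70/570 = 15.9649
Stratum 3 (Site C): n = 374; a·d/n = 157·49/374 = 20.5695; b·c/n = 112·56/374 = 16.7701
OR_MH = (36.4675 + 27.5947 + 20.5695) / (15.8738 + 15.9649 + 16.7701) = 84.6318 / 48.6088 = 1.74108

1.741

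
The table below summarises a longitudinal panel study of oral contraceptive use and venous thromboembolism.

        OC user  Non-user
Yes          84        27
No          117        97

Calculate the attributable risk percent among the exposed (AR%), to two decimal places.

47.90

Reading the table with exposure as columns: a = 84 (OC user, case), b = 117 (OC user, non-case), c = 27 (Non-user, case), d = 97.
Risk in exposed = 84/201 = 0.41791; risk in unexposed = 27/124 = 0.21774.
RR = 0.41791/0.21774 = 1.91929
AR% = (RR − 1)/RR × 100 = (1.91929 − 1)/1.91929 × 100 = 47.8975%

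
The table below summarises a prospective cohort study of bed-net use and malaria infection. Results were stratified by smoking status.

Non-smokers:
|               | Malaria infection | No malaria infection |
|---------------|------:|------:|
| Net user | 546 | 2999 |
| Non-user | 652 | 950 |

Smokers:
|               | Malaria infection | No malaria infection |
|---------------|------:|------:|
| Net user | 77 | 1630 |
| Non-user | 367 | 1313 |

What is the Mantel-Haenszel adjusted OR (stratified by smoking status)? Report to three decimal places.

0.235

OR_MH = Σ(aᵢdᵢ/nᵢ) / Σ(bᵢcᵢ/nᵢ), where nᵢ is the stratum total.
Stratum 1 (Non-smokers): n = 5147; a·d/n = 546·950/5147 = 100.7772; b·c/n = 2999·652/5147 = 379.9005
Stratum 2 (Smokers): n = 3387; a·d/n = 77·1313/3387 = 29.8497; b·c/n = 1630·367/3387 = 176.6194
OR_MH = (100.7772 + 29.8497) / (379.9005 + 176.6194) = 130.6269 / 556.5200 = 0.23472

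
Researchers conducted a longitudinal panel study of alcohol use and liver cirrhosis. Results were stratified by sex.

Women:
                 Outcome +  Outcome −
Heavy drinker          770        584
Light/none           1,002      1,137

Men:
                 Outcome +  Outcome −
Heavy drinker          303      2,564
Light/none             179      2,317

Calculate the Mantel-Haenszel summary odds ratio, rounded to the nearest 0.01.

1.51

OR_MH = Σ(aᵢdᵢ/nᵢ) / Σ(bᵢcᵢ/nᵢ), where nᵢ is the stratum total.
Stratum 1 (Women): n = 3493; a·d/n = 770·1137/3493 = 250.6413; b·c/n = 584·1002/3493 = 167.5259
Stratum 2 (Men): n = 5363; a·d/n = 303·2317/5363 = 130.9064; b·c/n = 2564·179/5363 = 85.5782
OR_MH = (250.6413 + 130.9064) / (167.5259 + 85.5782) = 381.5477 / 253.1041 = 1.50747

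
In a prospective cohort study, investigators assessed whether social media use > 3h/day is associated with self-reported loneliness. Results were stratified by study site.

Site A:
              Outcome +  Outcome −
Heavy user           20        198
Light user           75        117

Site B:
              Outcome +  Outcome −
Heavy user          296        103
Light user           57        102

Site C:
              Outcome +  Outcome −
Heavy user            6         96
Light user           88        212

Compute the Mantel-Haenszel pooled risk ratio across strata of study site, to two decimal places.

0.95

RR_MH = Σ(aᵢ·n₀ᵢ/nᵢ) / Σ(cᵢ·n₁ᵢ/nᵢ), with n₁ᵢ = aᵢ+bᵢ (exposed), n₀ᵢ = cᵢ+dᵢ (unexposed), nᵢ = n₁ᵢ+n₀ᵢ.
Stratum 1 (Site A): n₁ = 218, n₀ = 192, n = 410; a·n₀/n = 20·192/410 = 9.3659; c·n₁/n = 75·218/410 = 39.8780
Stratum 2 (Site B): n₁ = 399, n₀ = 159, n = 558; a·n₀/n = 296·159/558 = 84.3441; c·n₁/n = 57·399/558 = 40.7581
Stratum 3 (Site C): n₁ = 102, n₀ = 300, n = 402; a·n₀/n = 6·300/402 = 4.4776; c·n₁/n = 88·102/402 = 22.3284
RR_MH = (9.3659 + 84.3441 + 4.4776) / (39.8780 + 40.7581 + 22.3284) = 98.1876 / 102.9645 = 0.95361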